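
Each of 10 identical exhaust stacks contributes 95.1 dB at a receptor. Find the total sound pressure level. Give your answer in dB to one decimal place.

105.1 dB

L_total = L₁ + 10·log₁₀ N for N identical incoherent sources.
L_total = 95.1 + 10·log₁₀(10) = 95.1 + 10.000 = 105.10 dB.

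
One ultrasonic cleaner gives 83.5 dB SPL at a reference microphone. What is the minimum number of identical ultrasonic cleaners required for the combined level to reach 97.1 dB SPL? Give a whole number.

N identical sources give L₁ + 10·log₁₀ N, so require 10·log₁₀ N ≥ 97.1 − 83.5 = 13.6 dB.
N ≥ 10^(13.6/10) = 22.909, so N = 23.

23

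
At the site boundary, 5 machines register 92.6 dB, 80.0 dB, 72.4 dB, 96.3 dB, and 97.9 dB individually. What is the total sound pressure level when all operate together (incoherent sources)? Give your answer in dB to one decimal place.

For uncorrelated sources the intensities add, so convert each level to linear form, sum, and take 10·log₁₀ of the total.
Σ 10^(L/10) = 10^(92.6/10) + 10^(80.0/10) + 10^(72.4/10) + 10^(96.3/10) + 10^(97.9/10) = 1.237e+10.
L_total = 10·log₁₀(1.237e+10) = 100.92 dB.

100.9 dB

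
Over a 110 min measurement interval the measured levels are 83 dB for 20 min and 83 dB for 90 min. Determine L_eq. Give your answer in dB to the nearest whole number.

The energy average is taken in the linear domain: L_eq = 10·log₁₀[(Σ tᵢ·10^(Lᵢ/10))/T], T = 110 min.
Σ tᵢ·10^(Lᵢ/10) = 20·10^(83/10) + 90·10^(83/10) = 2.195e+10.
L_eq = 10·log₁₀(2.195e+10/110) = 83.00 dB.

83 dB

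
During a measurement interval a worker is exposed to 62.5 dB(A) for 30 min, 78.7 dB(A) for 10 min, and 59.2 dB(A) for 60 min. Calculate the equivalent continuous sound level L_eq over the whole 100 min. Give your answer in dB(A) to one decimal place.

69.3 dB(A)

Weight each interval's intensity by its duration and average over T = 100 min:
Σ tᵢ·10^(Lᵢ/10) = 30·10^(62.5/10) + 10·10^(78.7/10) + 60·10^(59.2/10) = 8.446e+08.
L_eq = 10·log₁₀(8.446e+08/100) = 69.27 dB(A).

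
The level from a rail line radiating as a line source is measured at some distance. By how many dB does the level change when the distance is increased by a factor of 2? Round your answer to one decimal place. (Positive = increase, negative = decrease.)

A line source loses 3 dB per doubling of distance; generally ΔL = −10·log₁₀(r₂/r₁).
ΔL = −10·log₁₀(2) = -3.01 dB.

-3.0 dB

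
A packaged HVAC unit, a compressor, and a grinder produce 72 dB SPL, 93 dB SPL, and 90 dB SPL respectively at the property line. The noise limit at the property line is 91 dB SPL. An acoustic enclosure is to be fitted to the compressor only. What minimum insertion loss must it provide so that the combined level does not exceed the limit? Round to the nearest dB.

9 dB

The untreated sources together contribute 10^(72/10) + 10^(90/10) = 1.016e+09, i.e. 90.07 dB SPL.
The limit corresponds to 10^(91/10) = 1.259e+09; subtracting the fixed part leaves 2.431e+08 for the compressor, i.e. 83.86 dB SPL.
So the compressor must be reduced from 93 to 83.86 dB SPL: IL = 9.14 dB.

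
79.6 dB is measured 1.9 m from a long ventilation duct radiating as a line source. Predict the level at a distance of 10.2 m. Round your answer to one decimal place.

72.3 dB

Cylindrical spreading from a line source gives a 10·log₁₀(r₂/r₁) drop.
L₂ = 79.6 − 10·log₁₀(10.2/1.9) = 79.6 − 7.298 = 72.30 dB.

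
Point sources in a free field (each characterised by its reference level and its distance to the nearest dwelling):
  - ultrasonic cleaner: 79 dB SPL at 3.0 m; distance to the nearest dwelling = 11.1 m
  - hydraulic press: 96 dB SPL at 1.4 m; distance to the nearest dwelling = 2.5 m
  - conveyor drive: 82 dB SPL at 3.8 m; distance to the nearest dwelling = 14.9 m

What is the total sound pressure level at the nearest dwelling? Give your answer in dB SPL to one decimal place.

Propagate each source to the receiver with L = L_ref − 20·log₁₀(r/r_ref), then add intensities.
ultrasonic cleaner: 79 − 20·log₁₀(11.1/3.0) = 79 − 11.36 = 67.64 dB SPL.
hydraulic press: 96 − 20·log₁₀(2.5/1.4) = 96 − 5.04 = 90.96 dB SPL.
conveyor drive: 82 − 20·log₁₀(14.9/3.8) = 82 − 11.87 = 70.13 dB SPL.
Σ 10^(L/10) = 1.265e+09 → L_total = 10·log₁₀(1.265e+09) = 91.02 dB SPL.

91.0 dB SPL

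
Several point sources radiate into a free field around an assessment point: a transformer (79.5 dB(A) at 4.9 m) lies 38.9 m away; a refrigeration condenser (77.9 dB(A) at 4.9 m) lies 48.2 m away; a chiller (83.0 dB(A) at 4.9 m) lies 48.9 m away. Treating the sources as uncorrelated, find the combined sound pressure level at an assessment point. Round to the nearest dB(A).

First find each source's level at the receiver (point-source: −20·log₁₀(r/r_ref)), then combine on an intensity basis.
transformer: 79.5 − 20·log₁₀(38.9/4.9) = 79.5 − 18.00 = 61.50 dB(A).
refrigeration condenser: 77.9 − 20·log₁₀(48.2/4.9) = 77.9 − 19.86 = 58.04 dB(A).
chiller: 83.0 − 20·log₁₀(48.9/4.9) = 83.0 − 19.98 = 63.02 dB(A).
Σ 10^(L/10) = 4.055e+06 → L_total = 10·log₁₀(4.055e+06) = 66.08 dB(A).

66 dB(A)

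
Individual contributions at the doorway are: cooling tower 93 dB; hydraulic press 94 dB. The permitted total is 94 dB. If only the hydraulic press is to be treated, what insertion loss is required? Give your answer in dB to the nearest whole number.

7 dB

Fixed contribution from the other source: Σ 10^(L/10) = 10^(93/10) = 1.995e+09 (93.00 dB).
To meet 94 dB overall, the treated hydraulic press may contribute at most 10^(94/10) − 1.995e+09 = 5.166e+08, i.e. 87.13 dB.
So the hydraulic press must be reduced from 94 to 87.13 dB: IL = 6.87 dB.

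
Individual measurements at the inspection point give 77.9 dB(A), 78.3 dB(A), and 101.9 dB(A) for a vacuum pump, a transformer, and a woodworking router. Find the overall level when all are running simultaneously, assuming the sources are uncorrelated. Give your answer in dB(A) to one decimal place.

For uncorrelated sources the intensities add, so convert each level to linear form, sum, and take 10·log₁₀ of the total.
Σ 10^(L/10) = 10^(77.9/10) + 10^(78.3/10) + 10^(101.9/10) = 1.562e+10.
L_total = 10·log₁₀(1.562e+10) = 101.94 dB(A).

101.9 dB(A)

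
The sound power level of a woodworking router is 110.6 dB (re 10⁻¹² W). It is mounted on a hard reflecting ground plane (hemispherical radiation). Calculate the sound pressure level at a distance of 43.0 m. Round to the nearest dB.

Free-field hemispherical radiation: L_p = L_w − 10·log₁₀(2π·r²), r = 43.0 m.
2π·r² = 1.162e+04 m², 10·log₁₀ of that is 40.651 dB.
L_p = 110.6 − 40.651 = 69.95 dB.

70 dB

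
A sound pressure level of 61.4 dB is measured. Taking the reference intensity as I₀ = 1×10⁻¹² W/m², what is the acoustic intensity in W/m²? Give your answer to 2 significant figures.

1.4e-06 W/m²

I/I₀ = 10^(61.4/10) = 1.38e+06, so I = 1.38e+06 × 10⁻¹² W/m².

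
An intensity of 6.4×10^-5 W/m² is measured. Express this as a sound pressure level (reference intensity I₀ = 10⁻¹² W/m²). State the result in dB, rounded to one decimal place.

Dividing by I₀ shifts the exponent by 12: I/I₀ = 6.4×10^7.
L = 10·(0.8062 + 7) = 78.06 dB.

78.1 dB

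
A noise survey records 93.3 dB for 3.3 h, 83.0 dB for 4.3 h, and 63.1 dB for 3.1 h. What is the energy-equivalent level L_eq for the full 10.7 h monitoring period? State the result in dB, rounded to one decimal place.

88.7 dB

The energy average is taken in the linear domain: L_eq = 10·log₁₀[(Σ tᵢ·10^(Lᵢ/10))/T], T = 10.7 h.
Σ tᵢ·10^(Lᵢ/10) = 3.3·10^(93.3/10) + 4.3·10^(83.0/10) + 3.1·10^(63.1/10) = 7.920e+09.
L_eq = 10·log₁₀(7.920e+09/10.7) = 88.69 dB.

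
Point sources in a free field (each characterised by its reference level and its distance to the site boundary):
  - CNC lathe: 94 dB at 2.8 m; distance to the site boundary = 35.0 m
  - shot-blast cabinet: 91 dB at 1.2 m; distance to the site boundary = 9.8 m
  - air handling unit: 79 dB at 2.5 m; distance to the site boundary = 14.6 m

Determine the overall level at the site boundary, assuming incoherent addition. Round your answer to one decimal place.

75.7 dB

Propagate each source to the receiver with L = L_ref − 20·log₁₀(r/r_ref), then add intensities.
CNC lathe: 94 − 20·log₁₀(35.0/2.8) = 94 − 21.94 = 72.06 dB.
shot-blast cabinet: 91 − 20·log₁₀(9.8/1.2) = 91 − 18.24 = 72.76 dB.
air handling unit: 79 − 20·log₁₀(14.6/2.5) = 79 − 15.33 = 63.67 dB.
Σ 10^(L/10) = 3.728e+07 → L_total = 10·log₁₀(3.728e+07) = 75.71 dB.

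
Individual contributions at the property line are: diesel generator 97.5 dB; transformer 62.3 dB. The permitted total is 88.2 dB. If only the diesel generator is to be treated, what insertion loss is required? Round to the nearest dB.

9 dB

The untreated sources together contribute 10^(62.3/10) = 1.698e+06, i.e. 62.30 dB.
The limit corresponds to 10^(88.2/10) = 6.607e+08; subtracting the fixed part leaves 6.590e+08 for the diesel generator, i.e. 88.19 dB.
So the diesel generator must be reduced from 97.5 to 88.19 dB: IL = 9.31 dB.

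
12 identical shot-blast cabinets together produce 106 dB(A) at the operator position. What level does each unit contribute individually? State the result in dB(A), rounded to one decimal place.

95.2 dB(A)

12 equal contributions raise the level by 10·log₁₀ 12 = 10.792 dB, so each unit alone gives 106 − 10.792.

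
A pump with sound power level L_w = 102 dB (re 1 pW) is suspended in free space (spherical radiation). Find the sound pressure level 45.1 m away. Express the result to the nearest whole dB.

The power spreads over a sphere of area 4π·r², so L_p = L_w − 10·log₁₀(4π·r²).
4π·r² = 2.556e+04 m², 10·log₁₀ of that is 44.076 dB.
L_p = 102 − 44.076 = 57.92 dB.

58 dB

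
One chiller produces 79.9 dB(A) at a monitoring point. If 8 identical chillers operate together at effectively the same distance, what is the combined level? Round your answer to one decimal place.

L_total = L₁ + 10·log₁₀ N for N identical incoherent sources.
L_total = 79.9 + 10·log₁₀(8) = 79.9 + 9.031 = 88.93 dB(A).

88.9 dB(A)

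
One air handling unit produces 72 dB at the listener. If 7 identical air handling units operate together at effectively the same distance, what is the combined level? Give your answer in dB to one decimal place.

N identical incoherent sources raise the level by 10·log₁₀ N.
L_total = 72 + 10·log₁₀(7) = 72 + 8.451 = 80.45 dB.

80.5 dB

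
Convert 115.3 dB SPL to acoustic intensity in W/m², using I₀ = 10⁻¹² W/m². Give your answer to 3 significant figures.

0.339 W/m²

L = 10·log₁₀(I/I₀) ⇒ I = I₀·10^(L/10) = 10⁻¹² × 10^11.53.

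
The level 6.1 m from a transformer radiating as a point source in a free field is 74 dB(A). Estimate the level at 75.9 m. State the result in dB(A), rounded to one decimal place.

52.1 dB(A)

For a point source, L₂ = L₁ − 20·log₁₀(r₂/r₁).
L₂ = 74 − 20·log₁₀(75.9/6.1) = 74 − 21.898 = 52.10 dB(A).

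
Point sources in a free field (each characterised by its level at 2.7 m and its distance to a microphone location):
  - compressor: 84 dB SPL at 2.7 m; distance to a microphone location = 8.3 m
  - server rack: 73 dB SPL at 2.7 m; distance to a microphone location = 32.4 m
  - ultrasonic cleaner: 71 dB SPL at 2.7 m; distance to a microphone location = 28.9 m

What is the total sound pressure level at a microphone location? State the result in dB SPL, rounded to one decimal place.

74.3 dB SPL

First find each source's level at the receiver (point-source: −20·log₁₀(r/r_ref)), then combine on an intensity basis.
compressor: 84 − 20·log₁₀(8.3/2.7) = 84 − 9.75 = 74.25 dB SPL.
server rack: 73 − 20·log₁₀(32.4/2.7) = 73 − 21.58 = 51.42 dB SPL.
ultrasonic cleaner: 71 − 20·log₁₀(28.9/2.7) = 71 − 20.59 = 50.41 dB SPL.
Σ 10^(L/10) = 2.683e+07 → L_total = 10·log₁₀(2.683e+07) = 74.29 dB SPL.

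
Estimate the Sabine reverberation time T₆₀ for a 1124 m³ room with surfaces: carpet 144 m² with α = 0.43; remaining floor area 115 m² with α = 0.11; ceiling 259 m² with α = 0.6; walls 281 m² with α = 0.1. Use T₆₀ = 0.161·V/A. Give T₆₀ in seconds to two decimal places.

A = Σ Sᵢαᵢ = 144·0.43 + 115·0.11 + 259·0.6 + 281·0.1 = 258.07 m².
T₆₀ = 0.161·V/A = 0.161·1124/258.07 = 0.701 s.

0.70 s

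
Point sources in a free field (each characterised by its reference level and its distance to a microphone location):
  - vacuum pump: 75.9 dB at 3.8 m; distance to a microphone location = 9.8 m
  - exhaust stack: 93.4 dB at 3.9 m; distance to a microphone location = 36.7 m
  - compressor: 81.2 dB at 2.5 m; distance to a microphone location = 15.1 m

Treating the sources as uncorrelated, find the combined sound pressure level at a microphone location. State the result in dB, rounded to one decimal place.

Propagate each source to the receiver with L = L_ref − 20·log₁₀(r/r_ref), then add intensities.
vacuum pump: 75.9 − 20·log₁₀(9.8/3.8) = 75.9 − 8.23 = 67.67 dB.
exhaust stack: 93.4 − 20·log₁₀(36.7/3.9) = 93.4 − 19.47 = 73.93 dB.
compressor: 81.2 − 20·log₁₀(15.1/2.5) = 81.2 − 15.62 = 65.58 dB.
Σ 10^(L/10) = 3.417e+07 → L_total = 10·log₁₀(3.417e+07) = 75.34 dB.

75.3 dB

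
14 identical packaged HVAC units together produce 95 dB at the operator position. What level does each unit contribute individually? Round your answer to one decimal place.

14 equal contributions raise the level by 10·log₁₀ 14 = 11.461 dB, so each unit alone gives 95 − 11.461.

83.5 dB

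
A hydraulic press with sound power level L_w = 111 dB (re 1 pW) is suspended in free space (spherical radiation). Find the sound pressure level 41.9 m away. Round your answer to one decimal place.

67.6 dB

Free-field spherical radiation: L_p = L_w − 10·log₁₀(4π·r²), r = 41.9 m.
4π·r² = 2.206e+04 m², 10·log₁₀ of that is 43.436 dB.
L_p = 111 − 43.436 = 67.56 dB.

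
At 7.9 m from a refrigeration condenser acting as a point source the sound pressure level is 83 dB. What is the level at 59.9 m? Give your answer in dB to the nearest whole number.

65 dB

For a point source, L₂ = L₁ − 20·log₁₀(r₂/r₁).
L₂ = 83 − 20·log₁₀(59.9/7.9) = 83 − 17.596 = 65.40 dB.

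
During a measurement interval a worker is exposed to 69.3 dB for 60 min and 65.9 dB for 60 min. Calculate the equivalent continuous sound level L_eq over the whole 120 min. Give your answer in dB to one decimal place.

L_eq = 10·log₁₀[(1/T)·Σ tᵢ·10^(Lᵢ/10)] with T = 120 min.
Σ tᵢ·10^(Lᵢ/10) = 60·10^(69.3/10) + 60·10^(65.9/10) = 7.441e+08.
L_eq = 10·log₁₀(7.441e+08/120) = 67.92 dB.

67.9 dB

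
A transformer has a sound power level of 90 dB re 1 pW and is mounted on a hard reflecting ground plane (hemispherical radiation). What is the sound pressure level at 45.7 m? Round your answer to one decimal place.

L_p = L_w − 10·log₁₀(2π·r²) with r = 45.7 m.
2π·r² = 1.312e+04 m², 10·log₁₀ of that is 41.180 dB.
L_p = 90 − 41.180 = 48.82 dB.

48.8 dB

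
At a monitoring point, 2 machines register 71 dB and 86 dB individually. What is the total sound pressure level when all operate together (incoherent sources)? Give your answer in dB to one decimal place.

Incoherent sources combine by intensity addition: L_total = 10·log₁₀(Σ 10^(L_i/10)).
Σ 10^(L/10) = 10^(71/10) + 10^(86/10) = 4.107e+08.
L_total = 10·log₁₀(4.107e+08) = 86.14 dB.

86.1 dB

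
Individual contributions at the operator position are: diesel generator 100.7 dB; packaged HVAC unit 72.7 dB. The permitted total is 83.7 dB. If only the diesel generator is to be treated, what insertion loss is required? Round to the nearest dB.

Fixed contribution from the other source: Σ 10^(L/10) = 10^(72.7/10) = 1.862e+07 (72.70 dB).
The limit corresponds to 10^(83.7/10) = 2.344e+08; subtracting the fixed part leaves 2.158e+08 for the diesel generator, i.e. 83.34 dB.
Required insertion loss = 100.7 − 83.34 = 17.36 dB.

17 dB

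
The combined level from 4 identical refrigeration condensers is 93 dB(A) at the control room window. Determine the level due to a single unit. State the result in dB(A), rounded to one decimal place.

Dividing the total intensity by 4 lowers the level by 10·log₁₀ 4 = 6.021 dB: L₁ = 93 − 6.021.

87.0 dB(A)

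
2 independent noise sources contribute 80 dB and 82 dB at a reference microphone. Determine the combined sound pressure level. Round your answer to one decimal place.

For uncorrelated sources the intensities add, so convert each level to linear form, sum, and take 10·log₁₀ of the total.
Σ 10^(L/10) = 10^(80/10) + 10^(82/10) = 2.585e+08.
L_total = 10·log₁₀(2.585e+08) = 84.12 dB.

84.1 dB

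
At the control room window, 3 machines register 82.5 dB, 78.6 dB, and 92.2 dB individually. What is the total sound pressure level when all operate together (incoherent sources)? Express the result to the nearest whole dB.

For uncorrelated sources the intensities add, so convert each level to linear form, sum, and take 10·log₁₀ of the total.
Σ 10^(L/10) = 10^(82.5/10) + 10^(78.6/10) + 10^(92.2/10) = 1.910e+09.
L_total = 10·log₁₀(1.910e+09) = 92.81 dB.

93 dB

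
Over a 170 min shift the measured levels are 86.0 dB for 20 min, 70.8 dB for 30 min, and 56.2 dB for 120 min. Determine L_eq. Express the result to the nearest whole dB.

L_eq = 10·log₁₀[(1/T)·Σ tᵢ·10^(Lᵢ/10)] with T = 170 min.
Σ tᵢ·10^(Lᵢ/10) = 20·10^(86.0/10) + 30·10^(70.8/10) + 120·10^(56.2/10) = 8.373e+09.
L_eq = 10·log₁₀(8.373e+09/170) = 76.92 dB.

77 dB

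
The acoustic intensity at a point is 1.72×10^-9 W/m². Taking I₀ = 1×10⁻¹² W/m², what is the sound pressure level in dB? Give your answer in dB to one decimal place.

32.4 dB

I/I₀ = 1.72×10^-9/10⁻¹² = 1.72×10^3, and L = 10·log₁₀(I/I₀).
L = 10·(0.2355 + 3) = 32.36 dB.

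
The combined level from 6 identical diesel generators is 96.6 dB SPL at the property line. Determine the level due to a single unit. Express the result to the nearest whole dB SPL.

6 equal contributions raise the level by 10·log₁₀ 6 = 7.782 dB, so each unit alone gives 96.6 − 7.782.

89 dB SPL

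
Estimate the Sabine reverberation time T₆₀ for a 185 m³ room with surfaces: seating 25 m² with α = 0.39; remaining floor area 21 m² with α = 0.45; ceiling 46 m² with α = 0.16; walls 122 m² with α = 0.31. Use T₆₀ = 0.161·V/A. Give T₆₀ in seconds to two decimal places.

Total absorption A = 25·0.39 + 21·0.45 + 46·0.16 + 122·0.31 = 64.38 m² sabins.
T₆₀ = 0.161 × 185 / 64.38 = 0.463 s.

0.46 s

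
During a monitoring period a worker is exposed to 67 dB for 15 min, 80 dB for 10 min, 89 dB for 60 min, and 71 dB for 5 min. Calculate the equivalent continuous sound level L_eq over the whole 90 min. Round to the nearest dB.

87 dB

The energy average is taken in the linear domain: L_eq = 10·log₁₀[(Σ tᵢ·10^(Lᵢ/10))/T], T = 90 min.
Σ tᵢ·10^(Lᵢ/10) = 15·10^(67/10) + 10·10^(80/10) + 60·10^(89/10) + 5·10^(71/10) = 4.880e+10.
L_eq = 10·log₁₀(4.880e+10/90) = 87.34 dB.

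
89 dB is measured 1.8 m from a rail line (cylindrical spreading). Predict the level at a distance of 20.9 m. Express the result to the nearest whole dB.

78 dB

For a line source, L₂ = L₁ − 10·log₁₀(r₂/r₁).
L₂ = 89 − 10·log₁₀(20.9/1.8) = 89 − 10.649 = 78.35 dB.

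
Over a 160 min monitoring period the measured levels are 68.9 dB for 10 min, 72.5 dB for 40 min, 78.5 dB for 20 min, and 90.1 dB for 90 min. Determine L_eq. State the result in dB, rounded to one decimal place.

Weight each interval's intensity by its duration and average over T = 160 min:
Σ tᵢ·10^(Lᵢ/10) = 10·10^(68.9/10) + 40·10^(72.5/10) + 20·10^(78.5/10) + 90·10^(90.1/10) = 9.430e+10.
L_eq = 10·log₁₀(9.430e+10/160) = 87.70 dB.

87.7 dB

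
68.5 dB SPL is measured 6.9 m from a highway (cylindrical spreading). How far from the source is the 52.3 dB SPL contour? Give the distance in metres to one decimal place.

287.6 m

For a line source L₁ − L₂ = 10·log₁₀(r₂/r₁), so r₂ = r₁·10^((L₁−L₂)/10).
r₂ = 6.9·10^((68.5−52.3)/10) = 6.9·10^(16.2/10) = 287.64 m.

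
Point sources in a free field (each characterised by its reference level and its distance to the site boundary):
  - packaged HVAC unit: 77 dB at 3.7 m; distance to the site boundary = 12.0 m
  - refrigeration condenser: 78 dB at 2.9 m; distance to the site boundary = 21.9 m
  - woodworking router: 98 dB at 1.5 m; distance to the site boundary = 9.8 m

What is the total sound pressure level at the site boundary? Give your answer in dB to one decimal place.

Apply inverse-square spreading to bring every level to the receiver, then sum 10^(L/10).
packaged HVAC unit: 77 − 20·log₁₀(12.0/3.7) = 77 − 10.22 = 66.78 dB.
refrigeration condenser: 78 − 20·log₁₀(21.9/2.9) = 78 − 17.56 = 60.44 dB.
woodworking router: 98 − 20·log₁₀(9.8/1.5) = 98 − 16.30 = 81.70 dB.
Σ 10^(L/10) = 1.537e+08 → L_total = 10·log₁₀(1.537e+08) = 81.87 dB.

81.9 dB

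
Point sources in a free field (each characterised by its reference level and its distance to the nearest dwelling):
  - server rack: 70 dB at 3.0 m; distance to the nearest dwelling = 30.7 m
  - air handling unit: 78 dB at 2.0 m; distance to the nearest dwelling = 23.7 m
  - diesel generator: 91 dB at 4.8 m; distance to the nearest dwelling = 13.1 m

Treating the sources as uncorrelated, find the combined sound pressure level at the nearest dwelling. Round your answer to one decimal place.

82.3 dB

First find each source's level at the receiver (point-source: −20·log₁₀(r/r_ref)), then combine on an intensity basis.
server rack: 70 − 20·log₁₀(30.7/3.0) = 70 − 20.20 = 49.80 dB.
air handling unit: 78 − 20·log₁₀(23.7/2.0) = 78 − 21.47 = 56.53 dB.
diesel generator: 91 − 20·log₁₀(13.1/4.8) = 91 − 8.72 = 82.28 dB.
Σ 10^(L/10) = 1.696e+08 → L_total = 10·log₁₀(1.696e+08) = 82.29 dB.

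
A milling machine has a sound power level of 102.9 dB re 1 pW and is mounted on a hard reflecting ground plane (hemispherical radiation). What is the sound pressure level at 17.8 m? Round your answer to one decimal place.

69.9 dB

The power spreads over a hemisphere of area 2π·r², so L_p = L_w − 10·log₁₀(2π·r²).
2π·r² = 1991 m², 10·log₁₀ of that is 32.990 dB.
L_p = 102.9 − 32.990 = 69.91 dB.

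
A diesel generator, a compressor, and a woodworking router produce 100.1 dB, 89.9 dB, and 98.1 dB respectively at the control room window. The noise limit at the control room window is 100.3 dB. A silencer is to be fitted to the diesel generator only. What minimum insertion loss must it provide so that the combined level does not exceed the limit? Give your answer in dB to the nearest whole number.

5 dB

Everything except the diesel generator sums to 10^(89.9/10) + 10^(98.1/10) = 7.434e+09 in linear terms, 98.71 dB.
The limit corresponds to 10^(100.3/10) = 1.072e+10; subtracting the fixed part leaves 3.281e+09 for the diesel generator, i.e. 95.16 dB.
Required insertion loss = 100.1 − 95.16 = 4.94 dB.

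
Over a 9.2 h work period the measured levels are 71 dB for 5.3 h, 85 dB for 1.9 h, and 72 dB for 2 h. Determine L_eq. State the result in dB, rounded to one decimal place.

L_eq = 10·log₁₀[(1/T)·Σ tᵢ·10^(Lᵢ/10)] with T = 9.2 h.
Σ tᵢ·10^(Lᵢ/10) = 5.3·10^(71/10) + 1.9·10^(85/10) + 2·10^(72/10) = 6.993e+08.
L_eq = 10·log₁₀(6.993e+08/9.2) = 78.81 dB.

78.8 dB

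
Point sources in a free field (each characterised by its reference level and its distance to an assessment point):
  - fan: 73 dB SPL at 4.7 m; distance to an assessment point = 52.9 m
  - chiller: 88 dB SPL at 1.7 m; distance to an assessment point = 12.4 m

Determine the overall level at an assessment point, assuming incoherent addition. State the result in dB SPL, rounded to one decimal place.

First find each source's level at the receiver (point-source: −20·log₁₀(r/r_ref)), then combine on an intensity basis.
fan: 73 − 20·log₁₀(52.9/4.7) = 73 − 21.03 = 51.97 dB SPL.
chiller: 88 − 20·log₁₀(12.4/1.7) = 88 − 17.26 = 70.74 dB SPL.
Σ 10^(L/10) = 1.202e+07 → L_total = 10·log₁₀(1.202e+07) = 70.80 dB SPL.

70.8 dB SPL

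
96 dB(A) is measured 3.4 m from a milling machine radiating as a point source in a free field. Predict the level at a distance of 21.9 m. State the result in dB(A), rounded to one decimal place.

79.8 dB(A)

Spherical spreading from a point source gives a 20·log₁₀(r₂/r₁) drop.
L₂ = 96 − 20·log₁₀(21.9/3.4) = 96 − 16.179 = 79.82 dB(A).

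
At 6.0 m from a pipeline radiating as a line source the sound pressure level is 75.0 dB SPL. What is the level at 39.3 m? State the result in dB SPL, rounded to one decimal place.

Cylindrical spreading from a line source gives a 10·log₁₀(r₂/r₁) drop.
L₂ = 75.0 − 10·log₁₀(39.3/6.0) = 75.0 − 8.162 = 66.84 dB SPL.

66.8 dB SPL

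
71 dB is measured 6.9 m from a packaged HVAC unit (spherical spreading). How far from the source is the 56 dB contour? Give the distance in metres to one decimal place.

38.8 m

The 15.0 dB drop corresponds to a distance ratio of 10^(15.0/20) for a point source.
r₂ = 6.9·10^((71−56)/20) = 6.9·10^(15.0/20) = 38.80 m.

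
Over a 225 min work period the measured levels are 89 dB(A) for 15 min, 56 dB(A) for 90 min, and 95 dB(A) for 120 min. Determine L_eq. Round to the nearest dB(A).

L_eq = 10·log₁₀[(1/T)·Σ tᵢ·10^(Lᵢ/10)] with T = 225 min.
Σ tᵢ·10^(Lᵢ/10) = 15·10^(89/10) + 90·10^(56/10) + 120·10^(95/10) = 3.914e+11.
L_eq = 10·log₁₀(3.914e+11/225) = 92.40 dB(A).

92 dB(A)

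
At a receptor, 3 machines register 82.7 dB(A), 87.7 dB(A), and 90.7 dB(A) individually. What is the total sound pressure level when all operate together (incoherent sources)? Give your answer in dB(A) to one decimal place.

92.9 dB(A)

Incoherent sources combine by intensity addition: L_total = 10·log₁₀(Σ 10^(L_i/10)).
Σ 10^(L/10) = 10^(82.7/10) + 10^(87.7/10) + 10^(90.7/10) = 1.950e+09.
L_total = 10·log₁₀(1.950e+09) = 92.90 dB(A).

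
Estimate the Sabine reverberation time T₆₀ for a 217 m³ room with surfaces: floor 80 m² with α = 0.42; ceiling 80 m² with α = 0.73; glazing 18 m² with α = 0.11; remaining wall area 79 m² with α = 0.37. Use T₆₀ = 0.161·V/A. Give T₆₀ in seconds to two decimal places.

Summing Sᵢαᵢ: 80·0.42 + 80·0.73 + 18·0.11 + 79·0.37 = 123.21 m².
T₆₀ = 0.161 × 217 / 123.21 = 0.284 s.

0.28 s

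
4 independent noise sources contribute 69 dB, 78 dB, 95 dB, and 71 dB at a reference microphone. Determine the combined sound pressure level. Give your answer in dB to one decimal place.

Incoherent sources combine by intensity addition: L_total = 10·log₁₀(Σ 10^(L_i/10)).
Σ 10^(L/10) = 10^(69/10) + 10^(78/10) + 10^(95/10) + 10^(71/10) = 3.246e+09.
L_total = 10·log₁₀(3.246e+09) = 95.11 dB.

95.1 dB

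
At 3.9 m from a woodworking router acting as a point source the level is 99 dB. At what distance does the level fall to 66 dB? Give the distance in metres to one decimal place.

The 33.0 dB drop corresponds to a distance ratio of 10^(33.0/20) for a point source.
r₂ = 3.9·10^((99−66)/20) = 3.9·10^(33.0/20) = 174.21 m.

174.2 m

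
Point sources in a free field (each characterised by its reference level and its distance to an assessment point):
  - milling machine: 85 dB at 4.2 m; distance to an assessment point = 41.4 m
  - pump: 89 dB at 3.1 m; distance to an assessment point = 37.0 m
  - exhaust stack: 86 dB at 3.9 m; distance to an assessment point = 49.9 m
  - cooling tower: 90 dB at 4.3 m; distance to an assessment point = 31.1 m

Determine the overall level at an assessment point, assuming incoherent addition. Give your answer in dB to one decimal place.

Propagate each source to the receiver with L = L_ref − 20·log₁₀(r/r_ref), then add intensities.
milling machine: 85 − 20·log₁₀(41.4/4.2) = 85 − 19.88 = 65.12 dB.
pump: 89 − 20·log₁₀(37.0/3.1) = 89 − 21.54 = 67.46 dB.
exhaust stack: 86 − 20·log₁₀(49.9/3.9) = 86 − 22.14 = 63.86 dB.
cooling tower: 90 − 20·log₁₀(31.1/4.3) = 90 − 17.19 = 72.81 dB.
Σ 10^(L/10) = 3.038e+07 → L_total = 10·log₁₀(3.038e+07) = 74.83 dB.

74.8 dB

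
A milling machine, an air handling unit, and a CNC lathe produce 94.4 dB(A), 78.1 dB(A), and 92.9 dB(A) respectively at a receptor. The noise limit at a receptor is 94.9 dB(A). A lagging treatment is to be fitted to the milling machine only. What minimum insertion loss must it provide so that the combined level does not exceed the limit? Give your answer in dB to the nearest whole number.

Fixed contribution from the other sources: Σ 10^(L/10) = 10^(78.1/10) + 10^(92.9/10) = 2.014e+09 (93.04 dB(A)).
The limit corresponds to 10^(94.9/10) = 3.090e+09; subtracting the fixed part leaves 1.076e+09 for the milling machine, i.e. 90.32 dB(A).
Required insertion loss = 94.4 − 90.32 = 4.08 dB.

4 dB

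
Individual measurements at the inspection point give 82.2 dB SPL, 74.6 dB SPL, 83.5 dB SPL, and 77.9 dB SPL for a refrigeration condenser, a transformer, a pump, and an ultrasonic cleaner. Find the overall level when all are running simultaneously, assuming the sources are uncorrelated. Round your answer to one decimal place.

86.8 dB SPL

For uncorrelated sources the intensities add, so convert each level to linear form, sum, and take 10·log₁₀ of the total.
Σ 10^(L/10) = 10^(82.2/10) + 10^(74.6/10) + 10^(83.5/10) + 10^(77.9/10) = 4.803e+08.
L_total = 10·log₁₀(4.803e+08) = 86.82 dB SPL.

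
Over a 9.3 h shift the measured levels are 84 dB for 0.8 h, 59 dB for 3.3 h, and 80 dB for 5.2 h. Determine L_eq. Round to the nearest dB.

The energy average is taken in the linear domain: L_eq = 10·log₁₀[(Σ tᵢ·10^(Lᵢ/10))/T], T = 9.3 h.
Σ tᵢ·10^(Lᵢ/10) = 0.8·10^(84/10) + 3.3·10^(59/10) + 5.2·10^(80/10) = 7.236e+08.
L_eq = 10·log₁₀(7.236e+08/9.3) = 78.91 dB.

79 dB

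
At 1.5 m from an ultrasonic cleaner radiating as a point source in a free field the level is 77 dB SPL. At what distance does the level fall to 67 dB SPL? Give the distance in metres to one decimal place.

4.7 m

For a point source L₁ − L₂ = 20·log₁₀(r₂/r₁), so r₂ = r₁·10^((L₁−L₂)/20).
r₂ = 1.5·10^((77−67)/20) = 1.5·10^(10.0/20) = 4.74 m.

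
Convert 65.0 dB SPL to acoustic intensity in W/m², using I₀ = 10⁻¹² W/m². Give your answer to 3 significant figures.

3.16e-06 W/m²

L = 10·log₁₀(I/I₀) ⇒ I = I₀·10^(L/10) = 10⁻¹² × 10^6.50.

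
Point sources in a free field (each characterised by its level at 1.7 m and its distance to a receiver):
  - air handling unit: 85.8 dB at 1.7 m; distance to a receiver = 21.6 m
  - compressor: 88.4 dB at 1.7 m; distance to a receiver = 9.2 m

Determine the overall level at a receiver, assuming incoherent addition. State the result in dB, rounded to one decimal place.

74.1 dB

Apply inverse-square spreading to bring every level to the receiver, then sum 10^(L/10).
air handling unit: 85.8 − 20·log₁₀(21.6/1.7) = 85.8 − 22.08 = 63.72 dB.
compressor: 88.4 − 20·log₁₀(9.2/1.7) = 88.4 − 14.67 = 73.73 dB.
Σ 10^(L/10) = 2.598e+07 → L_total = 10·log₁₀(2.598e+07) = 74.15 dB.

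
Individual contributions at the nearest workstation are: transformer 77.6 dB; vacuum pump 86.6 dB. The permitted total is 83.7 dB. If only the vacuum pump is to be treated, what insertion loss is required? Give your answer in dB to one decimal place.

4.1 dB

Fixed contribution from the other source: Σ 10^(L/10) = 10^(77.6/10) = 5.754e+07 (77.60 dB).
To meet 83.7 dB overall, the treated vacuum pump may contribute at most 10^(83.7/10) − 5.754e+07 = 1.769e+08, i.e. 82.48 dB.
Required insertion loss = 86.6 − 82.48 = 4.12 dB.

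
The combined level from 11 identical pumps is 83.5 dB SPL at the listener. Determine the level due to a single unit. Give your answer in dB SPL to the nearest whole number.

73 dB SPL

For N identical incoherent sources L_total = L₁ + 10·log₁₀ N, so L₁ = 83.5 − 10·log₁₀(11) = 83.5 − 10.414.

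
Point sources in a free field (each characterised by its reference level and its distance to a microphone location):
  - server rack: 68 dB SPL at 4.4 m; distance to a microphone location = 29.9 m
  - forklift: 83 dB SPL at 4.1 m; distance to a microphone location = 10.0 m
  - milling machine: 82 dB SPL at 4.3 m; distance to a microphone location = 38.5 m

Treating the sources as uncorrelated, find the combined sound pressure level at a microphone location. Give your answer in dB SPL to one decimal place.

First find each source's level at the receiver (point-source: −20·log₁₀(r/r_ref)), then combine on an intensity basis.
server rack: 68 − 20·log₁₀(29.9/4.4) = 68 − 16.64 = 51.36 dB SPL.
forklift: 83 − 20·log₁₀(10.0/4.1) = 83 − 7.74 = 75.26 dB SPL.
milling machine: 82 − 20·log₁₀(38.5/4.3) = 82 − 19.04 = 62.96 dB SPL.
Σ 10^(L/10) = 3.565e+07 → L_total = 10·log₁₀(3.565e+07) = 75.52 dB SPL.

75.5 dB SPL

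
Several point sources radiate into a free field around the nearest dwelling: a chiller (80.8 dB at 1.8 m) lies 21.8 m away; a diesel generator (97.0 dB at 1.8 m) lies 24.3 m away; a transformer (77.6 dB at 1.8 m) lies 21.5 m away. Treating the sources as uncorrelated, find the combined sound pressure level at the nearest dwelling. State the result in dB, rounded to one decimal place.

74.6 dB

First find each source's level at the receiver (point-source: −20·log₁₀(r/r_ref)), then combine on an intensity basis.
chiller: 80.8 − 20·log₁₀(21.8/1.8) = 80.8 − 21.66 = 59.14 dB.
diesel generator: 97.0 − 20·log₁₀(24.3/1.8) = 97.0 − 22.61 = 74.39 dB.
transformer: 77.6 − 20·log₁₀(21.5/1.8) = 77.6 − 21.54 = 56.06 dB.
Σ 10^(L/10) = 2.872e+07 → L_total = 10·log₁₀(2.872e+07) = 74.58 dB.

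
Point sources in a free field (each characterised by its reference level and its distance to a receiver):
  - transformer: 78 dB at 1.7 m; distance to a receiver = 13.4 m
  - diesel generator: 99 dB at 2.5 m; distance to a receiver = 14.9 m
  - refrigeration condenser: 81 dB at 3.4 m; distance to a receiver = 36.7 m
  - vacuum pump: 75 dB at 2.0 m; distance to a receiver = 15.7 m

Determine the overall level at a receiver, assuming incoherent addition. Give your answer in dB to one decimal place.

Propagate each source to the receiver with L = L_ref − 20·log₁₀(r/r_ref), then add intensities.
transformer: 78 − 20·log₁₀(13.4/1.7) = 78 − 17.93 = 60.07 dB.
diesel generator: 99 − 20·log₁₀(14.9/2.5) = 99 − 15.50 = 83.50 dB.
refrigeration condenser: 81 − 20·log₁₀(36.7/3.4) = 81 − 20.66 = 60.34 dB.
vacuum pump: 75 − 20·log₁₀(15.7/2.0) = 75 − 17.90 = 57.10 dB.
Σ 10^(L/10) = 2.262e+08 → L_total = 10·log₁₀(2.262e+08) = 83.55 dB.

83.5 dB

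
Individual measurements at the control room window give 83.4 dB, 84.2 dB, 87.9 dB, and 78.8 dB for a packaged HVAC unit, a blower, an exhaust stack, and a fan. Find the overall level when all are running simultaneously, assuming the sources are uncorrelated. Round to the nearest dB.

For uncorrelated sources the intensities add, so convert each level to linear form, sum, and take 10·log₁₀ of the total.
Σ 10^(L/10) = 10^(83.4/10) + 10^(84.2/10) + 10^(87.9/10) + 10^(78.8/10) = 1.174e+09.
L_total = 10·log₁₀(1.174e+09) = 90.70 dB.

91 dB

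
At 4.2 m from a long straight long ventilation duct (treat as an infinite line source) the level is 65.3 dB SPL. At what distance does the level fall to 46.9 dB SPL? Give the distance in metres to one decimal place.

290.6 m

The 18.4 dB drop corresponds to a distance ratio of 10^(18.4/10) for a line source.
r₂ = 4.2·10^((65.3−46.9)/10) = 4.2·10^(18.4/10) = 290.57 m.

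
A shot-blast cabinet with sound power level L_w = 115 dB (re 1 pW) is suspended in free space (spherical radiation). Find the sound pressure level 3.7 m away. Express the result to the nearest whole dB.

93 dB

The power spreads over a sphere of area 4π·r², so L_p = L_w − 10·log₁₀(4π·r²).
4π·r² = 172 m², 10·log₁₀ of that is 22.356 dB.
L_p = 115 − 22.356 = 92.64 dB.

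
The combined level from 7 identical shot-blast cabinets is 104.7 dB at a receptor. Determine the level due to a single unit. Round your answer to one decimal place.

96.2 dB

For N identical incoherent sources L_total = L₁ + 10·log₁₀ N, so L₁ = 104.7 − 10·log₁₀(7) = 104.7 − 8.451.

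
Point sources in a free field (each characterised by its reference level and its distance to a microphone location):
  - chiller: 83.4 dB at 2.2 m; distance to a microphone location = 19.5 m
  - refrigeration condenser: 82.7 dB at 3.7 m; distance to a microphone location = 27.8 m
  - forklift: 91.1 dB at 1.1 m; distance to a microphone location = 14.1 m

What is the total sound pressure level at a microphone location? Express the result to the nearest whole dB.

71 dB

First find each source's level at the receiver (point-source: −20·log₁₀(r/r_ref)), then combine on an intensity basis.
chiller: 83.4 − 20·log₁₀(19.5/2.2) = 83.4 − 18.95 = 64.45 dB.
refrigeration condenser: 82.7 − 20·log₁₀(27.8/3.7) = 82.7 − 17.52 = 65.18 dB.
forklift: 91.1 − 20·log₁₀(14.1/1.1) = 91.1 − 22.16 = 68.94 dB.
Σ 10^(L/10) = 1.392e+07 → L_total = 10·log₁₀(1.392e+07) = 71.44 dB.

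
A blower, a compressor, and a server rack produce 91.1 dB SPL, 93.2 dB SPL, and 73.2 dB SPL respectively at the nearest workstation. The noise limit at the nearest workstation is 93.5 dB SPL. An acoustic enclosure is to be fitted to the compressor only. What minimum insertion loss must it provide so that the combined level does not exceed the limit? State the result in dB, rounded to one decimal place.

The untreated sources together contribute 10^(91.1/10) + 10^(73.2/10) = 1.309e+09, i.e. 91.17 dB SPL.
To meet 93.5 dB SPL overall, the treated compressor may contribute at most 10^(93.5/10) − 1.309e+09 = 9.296e+08, i.e. 89.68 dB SPL.
So the compressor must be reduced from 93.2 to 89.68 dB SPL: IL = 3.52 dB.

3.5 dB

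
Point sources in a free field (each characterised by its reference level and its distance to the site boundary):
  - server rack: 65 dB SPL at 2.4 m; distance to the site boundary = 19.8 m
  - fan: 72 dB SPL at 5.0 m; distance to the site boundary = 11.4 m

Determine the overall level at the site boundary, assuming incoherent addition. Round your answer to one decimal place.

Apply inverse-square spreading to bring every level to the receiver, then sum 10^(L/10).
server rack: 65 − 20·log₁₀(19.8/2.4) = 65 − 18.33 = 46.67 dB SPL.
fan: 72 − 20·log₁₀(11.4/5.0) = 72 − 7.16 = 64.84 dB SPL.
Σ 10^(L/10) = 3.095e+06 → L_total = 10·log₁₀(3.095e+06) = 64.91 dB SPL.

64.9 dB SPL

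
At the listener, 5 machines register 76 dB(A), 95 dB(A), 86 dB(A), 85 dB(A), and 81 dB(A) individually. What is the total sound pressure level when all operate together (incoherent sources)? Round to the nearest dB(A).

96 dB(A)

Incoherent sources combine by intensity addition: L_total = 10·log₁₀(Σ 10^(L_i/10)).
Σ 10^(L/10) = 10^(76/10) + 10^(95/10) + 10^(86/10) + 10^(85/10) + 10^(81/10) = 4.042e+09.
L_total = 10·log₁₀(4.042e+09) = 96.07 dB(A).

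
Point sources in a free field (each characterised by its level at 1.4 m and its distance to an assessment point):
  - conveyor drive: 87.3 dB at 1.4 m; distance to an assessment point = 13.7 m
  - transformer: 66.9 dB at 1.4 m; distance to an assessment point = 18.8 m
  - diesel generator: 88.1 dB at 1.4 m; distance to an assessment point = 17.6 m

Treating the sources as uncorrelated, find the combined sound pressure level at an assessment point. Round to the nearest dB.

Propagate each source to the receiver with L = L_ref − 20·log₁₀(r/r_ref), then add intensities.
conveyor drive: 87.3 − 20·log₁₀(13.7/1.4) = 87.3 − 19.81 = 67.49 dB.
transformer: 66.9 − 20·log₁₀(18.8/1.4) = 66.9 − 22.56 = 44.34 dB.
diesel generator: 88.1 − 20·log₁₀(17.6/1.4) = 88.1 − 21.99 = 66.11 dB.
Σ 10^(L/10) = 9.721e+06 → L_total = 10·log₁₀(9.721e+06) = 69.88 dB.

70 dB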